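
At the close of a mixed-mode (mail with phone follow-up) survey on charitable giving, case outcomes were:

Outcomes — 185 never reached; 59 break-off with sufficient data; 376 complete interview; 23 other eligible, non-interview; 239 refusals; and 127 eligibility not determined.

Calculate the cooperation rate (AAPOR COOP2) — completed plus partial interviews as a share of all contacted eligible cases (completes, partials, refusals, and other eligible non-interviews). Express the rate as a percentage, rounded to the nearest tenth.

Num → 376 + 59 = 435
Denominator → 376 + 59 + 239 + 23 = 697
COOP2 = 435 / 697 = 0.6241

62.4%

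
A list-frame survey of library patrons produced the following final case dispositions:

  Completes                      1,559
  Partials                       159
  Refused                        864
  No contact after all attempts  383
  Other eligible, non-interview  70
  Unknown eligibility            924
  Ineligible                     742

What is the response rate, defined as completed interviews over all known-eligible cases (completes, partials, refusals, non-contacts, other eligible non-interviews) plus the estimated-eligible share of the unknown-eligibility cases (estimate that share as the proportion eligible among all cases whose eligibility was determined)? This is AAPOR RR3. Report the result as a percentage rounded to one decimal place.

Top = 1559
Known eligible = 1559 + 159 + 864 + 383 + 70 = 3035
e = 3035 / (3035 + 742) = 3035 / 3777 = 0.8035
e × U = 0.8035 × 924 = 742.43
Base = 3035 + 742.43 = 3777.43
RR3 = 1559 / 3777.43 = 0.4127

41.3%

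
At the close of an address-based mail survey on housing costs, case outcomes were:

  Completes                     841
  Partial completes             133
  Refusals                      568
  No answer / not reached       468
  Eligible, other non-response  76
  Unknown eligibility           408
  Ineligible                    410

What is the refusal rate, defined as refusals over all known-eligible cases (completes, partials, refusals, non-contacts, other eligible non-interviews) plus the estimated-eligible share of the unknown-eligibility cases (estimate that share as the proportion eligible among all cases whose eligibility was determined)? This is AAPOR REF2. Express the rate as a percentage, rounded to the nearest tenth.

Num: 568
Determined eligible: 841 + 133 + 568 + 468 + 76 = 2086
e = 2086 / (2086 + 410) = 2086 / 2496 = 0.8357
e × U: 0.8357 × 408 = 340.97
Denom: 2086 + 340.97 = 2426.97
REF2 = 568 / 2426.97 = 0.2340

23.4%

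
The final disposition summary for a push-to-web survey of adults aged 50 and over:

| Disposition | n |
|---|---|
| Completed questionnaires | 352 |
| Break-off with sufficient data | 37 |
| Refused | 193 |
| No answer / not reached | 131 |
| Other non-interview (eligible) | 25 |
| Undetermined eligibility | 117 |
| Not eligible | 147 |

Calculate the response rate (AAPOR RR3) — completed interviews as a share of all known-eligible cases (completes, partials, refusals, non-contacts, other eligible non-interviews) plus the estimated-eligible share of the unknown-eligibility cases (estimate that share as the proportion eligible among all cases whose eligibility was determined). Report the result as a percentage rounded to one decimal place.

Numerator = 352
Determined eligible = 352 + 37 + 193 + 131 + 25 = 738
e = 738 / (738 + 147) = 738 / 885 = 0.8339
Estimated eligible among unknowns = 0.8339 × 117 = 97.57
Denominator = 738 + 97.57 = 835.57
RR3 = 352 / 835.57 = 0.4213

42.1%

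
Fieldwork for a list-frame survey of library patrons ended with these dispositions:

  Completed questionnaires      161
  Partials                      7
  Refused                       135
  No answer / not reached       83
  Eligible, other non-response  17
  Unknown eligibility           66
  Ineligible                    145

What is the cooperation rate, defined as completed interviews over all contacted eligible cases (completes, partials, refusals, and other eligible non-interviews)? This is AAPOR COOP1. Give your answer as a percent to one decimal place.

Num: 161
Denom: 161 + 7 + 135 + 17 = 320
COOP1 = 161 / 320 = 0.5031

50.3%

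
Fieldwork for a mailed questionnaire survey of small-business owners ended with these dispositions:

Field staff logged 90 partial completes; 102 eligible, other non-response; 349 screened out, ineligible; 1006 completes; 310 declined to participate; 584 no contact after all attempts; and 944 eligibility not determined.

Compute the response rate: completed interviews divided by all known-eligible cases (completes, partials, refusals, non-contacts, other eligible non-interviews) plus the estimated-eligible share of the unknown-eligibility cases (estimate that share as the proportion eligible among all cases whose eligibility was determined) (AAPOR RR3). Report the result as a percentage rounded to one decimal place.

34.7%

Top = 1006
Eligible (known) = 1006 + 90 + 310 + 584 + 102 = 2092
e = 2092 / (2092 + 349) = 2092 / 2441 = 0.8570
Eligible share of unknowns = 0.8570 × 944 = 809.01
Denom = 2092 + 809.01 = 2901.01
RR3 = 1006 / 2901.01 = 0.3468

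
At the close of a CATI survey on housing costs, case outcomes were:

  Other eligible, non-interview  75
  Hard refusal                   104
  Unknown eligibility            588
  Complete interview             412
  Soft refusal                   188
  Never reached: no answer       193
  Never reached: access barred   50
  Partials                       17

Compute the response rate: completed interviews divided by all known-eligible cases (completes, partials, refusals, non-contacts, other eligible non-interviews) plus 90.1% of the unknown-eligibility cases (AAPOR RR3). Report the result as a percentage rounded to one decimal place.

Refusals = 104 + 188 = 292
No contact after all attempts = 193 + 50 = 243
Top = 412
Known eligible = 412 + 17 + 292 + 243 + 75 = 1039
e × U = 0.9010 × 588 = 529.79
Denom = 1039 + 529.79 = 1568.79
RR3 = 412 / 1568.79 = 0.2626

26.3%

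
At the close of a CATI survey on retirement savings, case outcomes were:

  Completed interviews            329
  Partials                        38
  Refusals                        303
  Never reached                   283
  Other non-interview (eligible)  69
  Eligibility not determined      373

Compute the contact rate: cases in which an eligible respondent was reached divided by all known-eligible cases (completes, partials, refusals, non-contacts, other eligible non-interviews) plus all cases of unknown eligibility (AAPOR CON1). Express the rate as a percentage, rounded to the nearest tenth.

53.0%

Numerator → 329 + 38 + 303 + 69 = 739
Denominator → 329 + 38 + 303 + 283 + 69 + 373 = 1395
CON1 = 739 / 1395 = 0.5297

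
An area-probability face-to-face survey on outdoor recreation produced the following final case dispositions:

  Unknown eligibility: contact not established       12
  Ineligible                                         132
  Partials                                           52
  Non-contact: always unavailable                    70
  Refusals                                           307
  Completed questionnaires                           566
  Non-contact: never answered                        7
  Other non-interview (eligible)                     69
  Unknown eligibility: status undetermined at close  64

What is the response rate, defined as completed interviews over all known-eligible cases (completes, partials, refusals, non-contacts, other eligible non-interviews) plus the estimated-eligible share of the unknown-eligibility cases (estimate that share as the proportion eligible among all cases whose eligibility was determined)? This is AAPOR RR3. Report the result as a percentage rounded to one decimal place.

Non-contacts = 7 + 70 = 77
Unknown eligibility = 12 + 64 = 76
Top = 566
Known eligible = 566 + 52 + 307 + 77 + 69 = 1071
e = 1071 / (1071 + 132) = 1071 / 1203 = 0.8903
Estimated eligible among unknowns = 0.8903 × 76 = 67.66
Denom = 1071 + 67.66 = 1138.66
RR3 = 566 / 1138.66 = 0.4971

49.7%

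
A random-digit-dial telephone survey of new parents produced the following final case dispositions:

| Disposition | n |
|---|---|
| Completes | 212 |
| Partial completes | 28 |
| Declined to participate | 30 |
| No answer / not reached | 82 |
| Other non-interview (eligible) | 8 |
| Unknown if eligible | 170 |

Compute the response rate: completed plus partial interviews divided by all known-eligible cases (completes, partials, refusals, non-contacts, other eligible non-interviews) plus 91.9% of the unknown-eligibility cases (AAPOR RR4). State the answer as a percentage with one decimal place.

46.5%

Num → 212 + 28 = 240
Eligible (known) → 212 + 28 + 30 + 82 + 8 = 360
Estimated eligible among unknowns → 0.9190 × 170 = 156.23
Base → 360 + 156.23 = 516.23
RR4 = 240 / 516.23 = 0.4649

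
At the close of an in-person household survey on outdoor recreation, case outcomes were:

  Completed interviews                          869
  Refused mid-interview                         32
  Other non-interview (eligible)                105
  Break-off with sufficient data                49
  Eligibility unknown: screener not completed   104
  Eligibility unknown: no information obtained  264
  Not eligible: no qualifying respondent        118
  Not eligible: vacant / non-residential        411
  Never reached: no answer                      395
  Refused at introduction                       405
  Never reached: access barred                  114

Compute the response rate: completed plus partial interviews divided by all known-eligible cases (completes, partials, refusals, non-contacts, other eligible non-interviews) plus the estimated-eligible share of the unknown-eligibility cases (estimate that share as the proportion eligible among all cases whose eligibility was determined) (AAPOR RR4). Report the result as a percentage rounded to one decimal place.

Refusal or break-off = 405 + 32 = 437
Non-contacts = 395 + 114 = 509
Eligibility not determined = 104 + 264 = 368
Ineligible = 118 + 411 = 529
Num: 869 + 49 = 918
Known eligible: 869 + 49 + 437 + 509 + 105 = 1969
e = 1969 / (1969 + 529) = 1969 / 2498 = 0.7882
Estimated eligible among unknowns: 0.7882 × 368 = 290.06
Denom: 1969 + 290.06 = 2259.06
RR4 = 918 / 2259.06 = 0.4064

40.6%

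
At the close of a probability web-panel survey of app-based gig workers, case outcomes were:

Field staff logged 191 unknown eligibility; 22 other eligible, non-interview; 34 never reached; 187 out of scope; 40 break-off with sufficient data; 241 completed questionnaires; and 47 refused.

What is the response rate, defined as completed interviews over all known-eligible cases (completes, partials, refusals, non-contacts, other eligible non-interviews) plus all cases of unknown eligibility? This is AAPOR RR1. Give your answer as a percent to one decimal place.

Num → 241
Denom → 241 + 40 + 47 + 34 + 22 + 191 = 575
RR1 = 241 / 575 = 0.4191

41.9%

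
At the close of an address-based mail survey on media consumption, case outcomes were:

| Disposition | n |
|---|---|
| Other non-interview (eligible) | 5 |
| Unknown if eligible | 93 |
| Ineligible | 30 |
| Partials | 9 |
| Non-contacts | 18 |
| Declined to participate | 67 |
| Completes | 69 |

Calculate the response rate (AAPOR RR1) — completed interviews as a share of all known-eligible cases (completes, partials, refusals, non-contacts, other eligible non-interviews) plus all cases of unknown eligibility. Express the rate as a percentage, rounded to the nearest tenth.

Numerator → 69
Base → 69 + 9 + 67 + 18 + 5 + 93 = 261
RR1 = 69 / 261 = 0.2644

26.4%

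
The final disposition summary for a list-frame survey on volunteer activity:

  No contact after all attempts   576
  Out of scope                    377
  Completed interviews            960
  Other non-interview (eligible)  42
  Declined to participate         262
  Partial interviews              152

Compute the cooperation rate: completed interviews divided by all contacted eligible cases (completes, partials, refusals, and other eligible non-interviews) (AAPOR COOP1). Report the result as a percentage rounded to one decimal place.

Numerator: 960
Denom: 960 + 152 + 262 + 42 = 1416
COOP1 = 960 / 1416 = 0.6780

67.8%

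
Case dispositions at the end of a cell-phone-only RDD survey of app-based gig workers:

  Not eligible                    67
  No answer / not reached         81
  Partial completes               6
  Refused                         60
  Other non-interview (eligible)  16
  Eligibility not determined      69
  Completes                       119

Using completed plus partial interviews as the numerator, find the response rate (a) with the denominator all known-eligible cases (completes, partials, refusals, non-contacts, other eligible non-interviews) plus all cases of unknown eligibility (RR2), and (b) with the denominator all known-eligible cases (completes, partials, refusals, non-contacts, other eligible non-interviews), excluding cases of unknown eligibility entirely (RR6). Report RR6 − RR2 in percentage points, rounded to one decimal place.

Top: 119 + 6 = 125
Denom: 119 + 6 + 60 + 81 + 16 + 69 = 351
RR2 = 125 / 351 = 0.3561
Denom: 119 + 6 + 60 + 81 + 16 = 282
RR6 = 125 / 282 = 0.4433
Difference = 44.33 − 35.61 = 8.72 percentage points

8.7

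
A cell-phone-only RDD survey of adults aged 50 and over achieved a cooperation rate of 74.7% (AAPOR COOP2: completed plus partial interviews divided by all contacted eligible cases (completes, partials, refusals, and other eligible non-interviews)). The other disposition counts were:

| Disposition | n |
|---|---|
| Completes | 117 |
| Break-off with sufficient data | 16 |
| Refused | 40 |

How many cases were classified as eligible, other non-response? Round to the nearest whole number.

Num: 117 + 16 = 133
COOP2 = 133 / D = 0.747
D = 133 / 0.747 = 178.0
Remaining denominator categories sum to 173
eligible, other non-response = 178.0 − 173 ≈ 5

5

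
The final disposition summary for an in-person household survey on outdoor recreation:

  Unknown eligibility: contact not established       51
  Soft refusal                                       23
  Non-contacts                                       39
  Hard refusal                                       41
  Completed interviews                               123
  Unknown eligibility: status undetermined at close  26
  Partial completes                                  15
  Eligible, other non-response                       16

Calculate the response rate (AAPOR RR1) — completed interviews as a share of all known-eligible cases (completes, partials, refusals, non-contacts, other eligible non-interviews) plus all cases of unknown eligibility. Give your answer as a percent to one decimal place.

Declined to participate = 41 + 23 = 64
Unknown eligibility = 51 + 26 = 77
Numerator: 123
Denom: 123 + 15 + 64 + 39 + 16 + 77 = 334
RR1 = 123 / 334 = 0.3683

36.8%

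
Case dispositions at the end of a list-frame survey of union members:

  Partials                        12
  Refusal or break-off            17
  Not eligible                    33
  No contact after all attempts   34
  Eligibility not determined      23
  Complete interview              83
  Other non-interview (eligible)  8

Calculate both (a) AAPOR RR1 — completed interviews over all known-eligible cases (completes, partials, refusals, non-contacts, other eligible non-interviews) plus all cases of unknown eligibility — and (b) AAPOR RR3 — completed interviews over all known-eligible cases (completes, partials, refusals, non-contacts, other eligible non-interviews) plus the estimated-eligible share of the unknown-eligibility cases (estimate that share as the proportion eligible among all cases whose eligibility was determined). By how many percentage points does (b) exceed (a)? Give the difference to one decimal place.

1.1

Numerator = 83
Denominator = 83 + 12 + 17 + 34 + 8 + 23 = 177
RR1 = 83 / 177 = 0.4689
Known eligible = 83 + 12 + 17 + 34 + 8 = 154
e = 154 / (154 + 33) = 154 / 187 = 0.8235
Eligible share of unknowns = 0.8235 × 23 = 18.94
Denominator = 154 + 18.94 = 172.94
RR3 = 83 / 172.94 = 0.4799
Difference = 47.99 − 46.89 = 1.10 percentage points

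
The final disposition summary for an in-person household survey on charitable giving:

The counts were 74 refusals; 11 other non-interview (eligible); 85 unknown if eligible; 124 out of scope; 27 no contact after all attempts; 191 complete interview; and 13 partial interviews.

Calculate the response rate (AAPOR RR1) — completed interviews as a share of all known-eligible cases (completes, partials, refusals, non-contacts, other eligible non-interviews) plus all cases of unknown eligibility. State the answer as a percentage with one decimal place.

Numerator = 191
Denom = 191 + 13 + 74 + 27 + 11 + 85 = 401
RR1 = 191 / 401 = 0.4763

47.6%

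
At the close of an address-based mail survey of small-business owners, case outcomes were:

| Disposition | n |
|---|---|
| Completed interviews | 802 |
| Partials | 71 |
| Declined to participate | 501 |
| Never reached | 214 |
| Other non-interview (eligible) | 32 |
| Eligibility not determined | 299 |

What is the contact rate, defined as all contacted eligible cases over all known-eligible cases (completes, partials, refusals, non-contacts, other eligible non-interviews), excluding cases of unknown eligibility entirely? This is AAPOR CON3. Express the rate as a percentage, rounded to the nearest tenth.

Top: 802 + 71 + 501 + 32 = 1406
Base: 802 + 71 + 501 + 214 + 32 = 1620
CON3 = 1406 / 1620 = 0.8679

86.8%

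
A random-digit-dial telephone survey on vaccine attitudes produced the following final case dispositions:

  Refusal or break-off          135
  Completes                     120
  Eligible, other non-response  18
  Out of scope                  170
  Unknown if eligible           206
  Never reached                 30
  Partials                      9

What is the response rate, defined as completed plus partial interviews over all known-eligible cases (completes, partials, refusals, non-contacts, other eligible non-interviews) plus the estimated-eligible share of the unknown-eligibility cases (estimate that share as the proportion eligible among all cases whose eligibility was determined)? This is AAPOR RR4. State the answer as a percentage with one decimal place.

29.0%

Top: 120 + 9 = 129
Determined eligible: 120 + 9 + 135 + 30 + 18 = 312
e = 312 / (312 + 170) = 312 / 482 = 0.6473
Estimated eligible among unknowns: 0.6473 × 206 = 133.34
Base: 312 + 133.34 = 445.34
RR4 = 129 / 445.34 = 0.2897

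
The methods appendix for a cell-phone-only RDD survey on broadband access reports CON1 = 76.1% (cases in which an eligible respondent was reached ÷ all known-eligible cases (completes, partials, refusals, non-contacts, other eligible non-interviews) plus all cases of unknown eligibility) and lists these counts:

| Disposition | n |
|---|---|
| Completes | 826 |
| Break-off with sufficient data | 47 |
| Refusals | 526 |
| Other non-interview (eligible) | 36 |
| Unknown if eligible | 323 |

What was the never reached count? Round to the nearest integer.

128

Num → 826 + 47 + 526 + 36 = 1435
CON1 = 1435 / D = 0.761
D = 1435 / 0.761 = 1885.7
Rest of base = 1758
never reached = 1885.7 − 1758 ≈ 128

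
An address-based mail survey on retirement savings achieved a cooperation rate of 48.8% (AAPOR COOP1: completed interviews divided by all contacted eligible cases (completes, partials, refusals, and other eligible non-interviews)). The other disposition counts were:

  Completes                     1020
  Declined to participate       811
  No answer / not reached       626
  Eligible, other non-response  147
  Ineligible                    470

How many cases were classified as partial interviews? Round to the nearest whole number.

112

COOP1 = 1020 / D = 0.488
D = 1020 / 0.488 = 2090.2
Other denominator terms total 1978
partial interviews = 2090.2 − 1978 ≈ 112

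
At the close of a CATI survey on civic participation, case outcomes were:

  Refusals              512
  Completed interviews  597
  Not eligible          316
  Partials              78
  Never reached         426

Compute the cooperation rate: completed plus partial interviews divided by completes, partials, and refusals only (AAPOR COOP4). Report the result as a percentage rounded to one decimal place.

56.9%

Top = 597 + 78 = 675
Denominator = 597 + 78 + 512 = 1187
COOP4 = 675 / 1187 = 0.5687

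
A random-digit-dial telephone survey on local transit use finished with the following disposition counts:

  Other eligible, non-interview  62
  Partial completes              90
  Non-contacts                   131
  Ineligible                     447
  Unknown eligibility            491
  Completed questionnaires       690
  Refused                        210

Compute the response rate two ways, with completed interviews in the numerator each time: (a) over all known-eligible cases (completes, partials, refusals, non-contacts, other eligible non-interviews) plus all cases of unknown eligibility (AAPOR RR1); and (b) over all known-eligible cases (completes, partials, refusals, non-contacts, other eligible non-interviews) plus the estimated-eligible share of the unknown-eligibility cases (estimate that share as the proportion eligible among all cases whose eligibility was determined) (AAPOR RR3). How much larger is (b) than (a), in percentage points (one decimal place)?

3.6

Numerator: 690
Denominator: 690 + 90 + 210 + 131 + 62 + 491 = 1674
RR1 = 690 / 1674 = 0.4122
Eligible (known): 690 + 90 + 210 + 131 + 62 = 1183
e = 1183 / (1183 + 447) = 1183 / 1630 = 0.7258
e × U: 0.7258 × 491 = 356.37
Denominator: 1183 + 356.37 = 1539.37
RR3 = 690 / 1539.37 = 0.4482
Difference = 44.82 − 41.22 = 3.60 percentage points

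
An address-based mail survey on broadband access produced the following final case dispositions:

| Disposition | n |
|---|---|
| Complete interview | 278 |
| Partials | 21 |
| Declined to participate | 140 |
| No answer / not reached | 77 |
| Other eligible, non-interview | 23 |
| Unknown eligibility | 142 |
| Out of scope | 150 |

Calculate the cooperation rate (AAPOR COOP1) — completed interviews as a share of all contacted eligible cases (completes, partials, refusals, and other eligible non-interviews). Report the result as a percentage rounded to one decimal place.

60.2%

Num = 278
Denominator = 278 + 21 + 140 + 23 = 462
COOP1 = 278 / 462 = 0.6017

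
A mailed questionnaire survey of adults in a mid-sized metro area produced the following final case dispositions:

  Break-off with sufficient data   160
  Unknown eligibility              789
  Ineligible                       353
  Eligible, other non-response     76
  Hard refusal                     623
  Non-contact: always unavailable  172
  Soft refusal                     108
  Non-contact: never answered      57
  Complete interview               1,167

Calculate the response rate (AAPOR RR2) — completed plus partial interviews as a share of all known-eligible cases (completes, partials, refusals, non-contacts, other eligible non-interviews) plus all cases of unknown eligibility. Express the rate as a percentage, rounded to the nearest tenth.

Refusal or break-off = 623 + 108 = 731
No contact after all attempts = 57 + 172 = 229
Top: 1167 + 160 = 1327
Denom: 1167 + 160 + 731 + 229 + 76 + 789 = 3152
RR2 = 1327 / 3152 = 0.4210

42.1%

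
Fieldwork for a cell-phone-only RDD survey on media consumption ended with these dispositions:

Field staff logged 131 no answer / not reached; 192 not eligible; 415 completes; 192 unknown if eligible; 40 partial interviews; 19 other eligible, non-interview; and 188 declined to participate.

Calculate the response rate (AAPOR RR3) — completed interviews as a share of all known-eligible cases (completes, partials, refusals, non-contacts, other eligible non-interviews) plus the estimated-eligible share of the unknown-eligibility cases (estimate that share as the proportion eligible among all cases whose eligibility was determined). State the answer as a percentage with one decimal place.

Numerator: 415
Known eligible: 415 + 40 + 188 + 131 + 19 = 793
e = 793 / (793 + 192) = 793 / 985 = 0.8051
e × U: 0.8051 × 192 = 154.58
Base: 793 + 154.58 = 947.58
RR3 = 415 / 947.58 = 0.4380

43.8%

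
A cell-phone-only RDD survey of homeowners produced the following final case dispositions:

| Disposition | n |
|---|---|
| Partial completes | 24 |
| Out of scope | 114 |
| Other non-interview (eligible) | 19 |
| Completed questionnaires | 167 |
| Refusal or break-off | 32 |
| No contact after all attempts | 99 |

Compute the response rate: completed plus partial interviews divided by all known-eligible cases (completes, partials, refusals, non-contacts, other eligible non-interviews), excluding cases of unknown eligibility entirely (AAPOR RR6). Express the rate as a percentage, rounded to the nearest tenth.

Top → 167 + 24 = 191
Base → 167 + 24 + 32 + 99 + 19 = 341
RR6 = 191 / 341 = 0.5601

56.0%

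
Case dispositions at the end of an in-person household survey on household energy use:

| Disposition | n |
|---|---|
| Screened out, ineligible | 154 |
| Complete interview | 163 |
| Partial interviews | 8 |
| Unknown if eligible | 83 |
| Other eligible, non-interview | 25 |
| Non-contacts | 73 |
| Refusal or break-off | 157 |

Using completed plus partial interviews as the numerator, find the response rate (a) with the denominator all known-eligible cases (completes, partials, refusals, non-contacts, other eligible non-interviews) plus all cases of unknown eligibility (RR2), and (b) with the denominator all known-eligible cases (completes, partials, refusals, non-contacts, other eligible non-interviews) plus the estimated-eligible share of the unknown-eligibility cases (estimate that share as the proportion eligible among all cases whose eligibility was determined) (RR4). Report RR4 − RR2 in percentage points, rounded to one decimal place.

1.5

Top: 163 + 8 = 171
Denom: 163 + 8 + 157 + 73 + 25 + 83 = 509
RR2 = 171 / 509 = 0.3360
Known eligible: 163 + 8 + 157 + 73 + 25 = 426
e = 426 / (426 + 154) = 426 / 580 = 0.7345
Estimated eligible among unknowns: 0.7345 × 83 = 60.96
Denom: 426 + 60.96 = 486.96
RR4 = 171 / 486.96 = 0.3512
Difference = 35.12 − 33.60 = 1.52 percentage points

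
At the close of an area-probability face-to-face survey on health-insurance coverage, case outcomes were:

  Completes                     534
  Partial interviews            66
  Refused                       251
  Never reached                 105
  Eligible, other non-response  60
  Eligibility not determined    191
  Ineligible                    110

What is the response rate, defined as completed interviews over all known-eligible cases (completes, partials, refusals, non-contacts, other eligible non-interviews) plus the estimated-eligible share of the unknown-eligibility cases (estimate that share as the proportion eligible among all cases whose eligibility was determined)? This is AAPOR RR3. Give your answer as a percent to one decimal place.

Top = 534
Known eligible = 534 + 66 + 251 + 105 + 60 = 1016
e = 1016 / (1016 + 110) = 1016 / 1126 = 0.9023
Eligible share of unknowns = 0.9023 × 191 = 172.34
Base = 1016 + 172.34 = 1188.34
RR3 = 534 / 1188.34 = 0.4494

44.9%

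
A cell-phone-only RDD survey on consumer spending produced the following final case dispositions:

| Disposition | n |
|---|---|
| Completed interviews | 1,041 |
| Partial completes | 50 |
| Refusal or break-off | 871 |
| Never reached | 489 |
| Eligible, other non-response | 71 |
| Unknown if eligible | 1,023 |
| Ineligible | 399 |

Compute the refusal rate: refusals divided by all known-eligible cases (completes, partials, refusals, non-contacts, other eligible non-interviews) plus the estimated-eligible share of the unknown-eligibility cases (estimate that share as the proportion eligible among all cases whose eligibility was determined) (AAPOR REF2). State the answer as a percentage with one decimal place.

Numerator = 871
Eligible (known) = 1041 + 50 + 871 + 489 + 71 = 2522
e = 2522 / (2522 + 399) = 2522 / 2921 = 0.8634
e × U = 0.8634 × 1023 = 883.26
Denominator = 2522 + 883.26 = 3405.26
REF2 = 871 / 3405.26 = 0.2558

25.6%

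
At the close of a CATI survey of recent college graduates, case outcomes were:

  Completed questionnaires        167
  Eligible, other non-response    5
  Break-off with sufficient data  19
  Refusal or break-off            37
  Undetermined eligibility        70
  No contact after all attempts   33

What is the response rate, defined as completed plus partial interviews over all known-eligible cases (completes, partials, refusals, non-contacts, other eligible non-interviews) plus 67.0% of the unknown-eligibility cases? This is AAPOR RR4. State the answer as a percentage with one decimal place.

Num → 167 + 19 = 186
Known eligible → 167 + 19 + 37 + 33 + 5 = 261
Eligible share of unknowns → 0.6700 × 70 = 46.90
Denom → 261 + 46.90 = 307.90
RR4 = 186 / 307.90 = 0.6041

60.4%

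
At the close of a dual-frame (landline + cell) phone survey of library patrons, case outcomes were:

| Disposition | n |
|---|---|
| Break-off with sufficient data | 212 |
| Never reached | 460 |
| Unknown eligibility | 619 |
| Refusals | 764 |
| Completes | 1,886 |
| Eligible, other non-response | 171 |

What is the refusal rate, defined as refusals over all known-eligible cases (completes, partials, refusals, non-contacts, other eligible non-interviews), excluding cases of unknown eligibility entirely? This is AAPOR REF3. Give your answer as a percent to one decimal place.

Num = 764
Denominator = 1886 + 212 + 764 + 460 + 171 = 3493
REF3 = 764 / 3493 = 0.2187

21.9%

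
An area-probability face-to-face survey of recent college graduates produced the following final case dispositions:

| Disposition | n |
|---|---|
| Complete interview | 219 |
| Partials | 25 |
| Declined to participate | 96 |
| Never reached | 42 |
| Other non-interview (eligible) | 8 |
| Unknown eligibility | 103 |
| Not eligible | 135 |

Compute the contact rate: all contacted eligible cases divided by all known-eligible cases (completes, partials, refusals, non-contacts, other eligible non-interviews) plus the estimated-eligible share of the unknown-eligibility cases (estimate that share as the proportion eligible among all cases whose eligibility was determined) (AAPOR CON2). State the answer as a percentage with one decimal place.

Top: 219 + 25 + 96 + 8 = 348
Eligible (known): 219 + 25 + 96 + 42 + 8 = 390
e = 390 / (390 + 135) = 390 / 525 = 0.7429
Eligible share of unknowns: 0.7429 × 103 = 76.52
Denominator: 390 + 76.52 = 466.52
CON2 = 348 / 466.52 = 0.7459

74.6%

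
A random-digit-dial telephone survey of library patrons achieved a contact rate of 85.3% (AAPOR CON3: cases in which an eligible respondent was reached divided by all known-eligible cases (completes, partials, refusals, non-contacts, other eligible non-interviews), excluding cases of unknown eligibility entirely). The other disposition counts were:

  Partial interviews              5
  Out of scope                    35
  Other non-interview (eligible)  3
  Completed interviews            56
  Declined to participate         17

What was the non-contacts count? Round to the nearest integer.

Top: 56 + 5 + 17 + 3 = 81
CON3 = 81 / D = 0.853
D = 81 / 0.853 = 95.0
Rest of base = 81
non-contacts = 95.0 − 81 ≈ 14

14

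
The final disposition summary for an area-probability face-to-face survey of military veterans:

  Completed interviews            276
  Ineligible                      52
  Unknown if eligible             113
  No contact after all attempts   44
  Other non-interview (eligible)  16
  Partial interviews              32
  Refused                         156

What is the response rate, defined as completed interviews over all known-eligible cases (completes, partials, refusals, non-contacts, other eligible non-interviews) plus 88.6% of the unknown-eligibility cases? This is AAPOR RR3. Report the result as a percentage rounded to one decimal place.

Top → 276
Determined eligible → 276 + 32 + 156 + 44 + 16 = 524
Eligible share of unknowns → 0.8860 × 113 = 100.12
Denominator → 524 + 100.12 = 624.12
RR3 = 276 / 624.12 = 0.4422

44.2%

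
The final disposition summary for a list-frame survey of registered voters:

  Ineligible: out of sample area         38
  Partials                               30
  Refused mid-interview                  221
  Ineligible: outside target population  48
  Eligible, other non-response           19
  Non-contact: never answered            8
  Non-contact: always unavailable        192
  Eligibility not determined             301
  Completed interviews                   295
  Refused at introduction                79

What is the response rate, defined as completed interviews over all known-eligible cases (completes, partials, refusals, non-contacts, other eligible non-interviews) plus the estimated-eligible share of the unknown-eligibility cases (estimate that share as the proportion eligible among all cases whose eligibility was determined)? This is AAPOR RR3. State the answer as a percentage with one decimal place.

Declined to participate = 79 + 221 = 300
No answer / not reached = 8 + 192 = 200
Out of scope = 48 + 38 = 86
Num = 295
Known eligible = 295 + 30 + 300 + 200 + 19 = 844
e = 844 / (844 + 86) = 844 / 930 = 0.9075
e × U = 0.9075 × 301 = 273.16
Denom = 844 + 273.16 = 1117.16
RR3 = 295 / 1117.16 = 0.2641

26.4%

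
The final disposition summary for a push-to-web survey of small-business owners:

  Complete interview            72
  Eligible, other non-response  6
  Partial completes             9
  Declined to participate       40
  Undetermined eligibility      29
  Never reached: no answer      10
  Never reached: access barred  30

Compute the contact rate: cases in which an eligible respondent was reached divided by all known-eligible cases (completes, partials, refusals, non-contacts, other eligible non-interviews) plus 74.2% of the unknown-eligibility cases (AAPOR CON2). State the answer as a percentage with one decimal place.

67.4%

No contact after all attempts = 10 + 30 = 40
Numerator: 72 + 9 + 40 + 6 = 127
Eligible (known): 72 + 9 + 40 + 40 + 6 = 167
Eligible share of unknowns: 0.7420 × 29 = 21.52
Denominator: 167 + 21.52 = 188.52
CON2 = 127 / 188.52 = 0.6737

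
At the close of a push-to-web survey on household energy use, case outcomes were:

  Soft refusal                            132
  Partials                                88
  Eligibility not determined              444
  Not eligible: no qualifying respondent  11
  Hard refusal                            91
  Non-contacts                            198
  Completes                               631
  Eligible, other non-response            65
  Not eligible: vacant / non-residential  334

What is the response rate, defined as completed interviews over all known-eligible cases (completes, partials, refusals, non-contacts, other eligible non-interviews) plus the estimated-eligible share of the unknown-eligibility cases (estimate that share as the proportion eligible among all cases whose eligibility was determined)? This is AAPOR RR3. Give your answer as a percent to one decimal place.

Refused = 91 + 132 = 223
Not eligible = 11 + 334 = 345
Top: 631
Known eligible: 631 + 88 + 223 + 198 + 65 = 1205
e = 1205 / (1205 + 345) = 1205 / 1550 = 0.7774
e × U: 0.7774 × 444 = 345.17
Denom: 1205 + 345.17 = 1550.17
RR3 = 631 / 1550.17 = 0.4071

40.7%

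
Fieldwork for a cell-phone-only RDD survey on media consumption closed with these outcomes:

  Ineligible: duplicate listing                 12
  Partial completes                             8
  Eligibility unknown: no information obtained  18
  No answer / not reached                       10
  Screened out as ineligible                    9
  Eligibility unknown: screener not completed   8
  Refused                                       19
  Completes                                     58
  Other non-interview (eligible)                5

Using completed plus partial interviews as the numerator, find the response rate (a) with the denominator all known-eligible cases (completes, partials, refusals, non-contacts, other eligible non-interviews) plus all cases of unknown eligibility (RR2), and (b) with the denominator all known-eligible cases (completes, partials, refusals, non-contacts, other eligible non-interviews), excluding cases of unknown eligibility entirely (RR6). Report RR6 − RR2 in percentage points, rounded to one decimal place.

Unknown if eligible = 8 + 18 = 26
Out of scope = 9 + 12 = 21
Top: 58 + 8 = 66
Base: 58 + 8 + 19 + 10 + 5 + 26 = 126
RR2 = 66 / 126 = 0.5238
Base: 58 + 8 + 19 + 10 + 5 = 100
RR6 = 66 / 100 = 0.6600
Difference = 66.00 − 52.38 = 13.62 percentage points

13.6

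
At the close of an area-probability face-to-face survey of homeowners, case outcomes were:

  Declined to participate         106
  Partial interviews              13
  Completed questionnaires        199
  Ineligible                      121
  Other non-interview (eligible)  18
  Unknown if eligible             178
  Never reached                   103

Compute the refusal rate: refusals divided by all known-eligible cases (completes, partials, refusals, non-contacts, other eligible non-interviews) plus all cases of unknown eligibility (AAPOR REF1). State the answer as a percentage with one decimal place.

Top → 106
Denominator → 199 + 13 + 106 + 103 + 18 + 178 = 617
REF1 = 106 / 617 = 0.1718

17.2%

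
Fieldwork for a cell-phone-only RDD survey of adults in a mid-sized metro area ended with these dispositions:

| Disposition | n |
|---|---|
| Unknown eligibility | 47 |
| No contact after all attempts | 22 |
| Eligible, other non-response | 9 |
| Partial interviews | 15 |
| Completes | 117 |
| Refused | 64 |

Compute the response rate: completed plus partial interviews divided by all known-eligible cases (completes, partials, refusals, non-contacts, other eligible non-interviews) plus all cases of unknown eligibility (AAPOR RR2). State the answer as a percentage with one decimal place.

Top: 117 + 15 = 132
Denominator: 117 + 15 + 64 + 22 + 9 + 47 = 274
RR2 = 132 / 274 = 0.4818

48.2%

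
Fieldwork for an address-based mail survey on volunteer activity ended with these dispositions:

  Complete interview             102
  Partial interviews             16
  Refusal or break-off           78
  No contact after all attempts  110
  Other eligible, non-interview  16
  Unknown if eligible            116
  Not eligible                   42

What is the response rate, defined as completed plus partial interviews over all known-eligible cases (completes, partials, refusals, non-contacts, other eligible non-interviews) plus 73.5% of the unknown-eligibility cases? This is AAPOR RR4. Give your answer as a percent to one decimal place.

Num = 102 + 16 = 118
Eligible (known) = 102 + 16 + 78 + 110 + 16 = 322
Estimated eligible among unknowns = 0.7350 × 116 = 85.26
Denominator = 322 + 85.26 = 407.26
RR4 = 118 / 407.26 = 0.2897

29.0%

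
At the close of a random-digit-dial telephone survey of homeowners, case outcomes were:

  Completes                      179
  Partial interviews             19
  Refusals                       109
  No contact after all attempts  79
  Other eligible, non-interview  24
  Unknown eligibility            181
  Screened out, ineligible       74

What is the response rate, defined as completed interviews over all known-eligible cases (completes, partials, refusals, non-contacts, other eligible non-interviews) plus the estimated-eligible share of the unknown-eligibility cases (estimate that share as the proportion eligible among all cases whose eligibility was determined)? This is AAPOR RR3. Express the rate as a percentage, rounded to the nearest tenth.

31.8%

Top → 179
Known eligible → 179 + 19 + 109 + 79 + 24 = 410
e = 410 / (410 + 74) = 410 / 484 = 0.8471
Eligible share of unknowns → 0.8471 × 181 = 153.33
Denominator → 410 + 153.33 = 563.33
RR3 = 179 / 563.33 = 0.3178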